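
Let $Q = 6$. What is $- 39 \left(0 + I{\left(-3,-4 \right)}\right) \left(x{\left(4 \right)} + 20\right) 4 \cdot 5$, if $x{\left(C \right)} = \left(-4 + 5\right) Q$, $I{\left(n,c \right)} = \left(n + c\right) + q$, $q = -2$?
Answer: $182520$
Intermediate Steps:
$I{\left(n,c \right)} = -2 + c + n$ ($I{\left(n,c \right)} = \left(n + c\right) - 2 = \left(c + n\right) - 2 = -2 + c + n$)
$x{\left(C \right)} = 6$ ($x{\left(C \right)} = \left(-4 + 5\right) 6 = 1 \cdot 6 = 6$)
$- 39 \left(0 + I{\left(-3,-4 \right)}\right) \left(x{\left(4 \right)} + 20\right) 4 \cdot 5 = - 39 \left(0 - 9\right) \left(6 + 20\right) 4 \cdot 5 = - 39 \left(0 - 9\right) 26 \cdot 20 = - 39 \left(\left(-9\right) 26\right) 20 = \left(-39\right) \left(-234\right) 20 = 9126 \cdot 20 = 182520$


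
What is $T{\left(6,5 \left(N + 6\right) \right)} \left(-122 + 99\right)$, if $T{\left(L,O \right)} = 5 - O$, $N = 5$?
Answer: $1150$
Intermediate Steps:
$T{\left(6,5 \left(N + 6\right) \right)} \left(-122 + 99\right) = \left(5 - 5 \left(5 + 6\right)\right) \left(-122 + 99\right) = \left(5 - 5 \cdot 11\right) \left(-23\right) = \left(5 - 55\right) \left(-23\right) = \left(-50\right) \left(-23\right) = 1150$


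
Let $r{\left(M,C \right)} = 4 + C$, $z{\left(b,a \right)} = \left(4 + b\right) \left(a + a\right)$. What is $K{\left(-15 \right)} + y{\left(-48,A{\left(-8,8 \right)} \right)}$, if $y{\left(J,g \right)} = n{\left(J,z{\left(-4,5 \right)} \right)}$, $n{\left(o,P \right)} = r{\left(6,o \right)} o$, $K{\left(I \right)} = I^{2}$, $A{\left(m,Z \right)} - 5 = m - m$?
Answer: $2337$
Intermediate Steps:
$A{\left(m,Z \right)} = 5$ ($A{\left(m,Z \right)} = 5 + \left(m - m\right) = 5 + 0 = 5$)
$z{\left(b,a \right)} = 2 a \left(4 + b\right)$ ($z{\left(b,a \right)} = \left(4 + b\right) 2 a = 2 a \left(4 + b\right)$)
$n{\left(o,P \right)} = o \left(4 + o\right)$ ($n{\left(o,P \right)} = \left(4 + o\right) o = o \left(4 + o\right)$)
$y{\left(J,g \right)} = J \left(4 + J\right)$
$K{\left(-15 \right)} + y{\left(-48,A{\left(-8,8 \right)} \right)} = \left(-15\right)^{2} - 48 \left(4 - 48\right) = 225 - -2112 = 225 + 2112 = 2337$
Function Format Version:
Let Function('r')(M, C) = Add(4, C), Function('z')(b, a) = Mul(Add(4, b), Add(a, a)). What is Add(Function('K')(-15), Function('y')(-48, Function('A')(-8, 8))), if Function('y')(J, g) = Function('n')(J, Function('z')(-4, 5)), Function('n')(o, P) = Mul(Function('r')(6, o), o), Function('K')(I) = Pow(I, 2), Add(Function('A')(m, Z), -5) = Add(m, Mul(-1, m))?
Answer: 2337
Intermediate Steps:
Function('A')(m, Z) = 5 (Function('A')(m, Z) = Add(5, Add(m, Mul(-1, m))) = Add(5, 0) = 5)
Function('z')(b, a) = Mul(2, a, Add(4, b)) (Function('z')(b, a) = Mul(Add(4, b), Mul(2, a)) = Mul(2, a, Add(4, b)))
Function('n')(o, P) = Mul(o, Add(4, o)) (Function('n')(o, P) = Mul(Add(4, o), o) = Mul(o, Add(4, o)))
Function('y')(J, g) = Mul(J, Add(4, J))
Add(Function('K')(-15), Function('y')(-48, Function('A')(-8, 8))) = Add(Pow(-15, 2), Mul(-48, Add(4, -48))) = Add(225, Mul(-48, -44)) = Add(225, 2112) = 2337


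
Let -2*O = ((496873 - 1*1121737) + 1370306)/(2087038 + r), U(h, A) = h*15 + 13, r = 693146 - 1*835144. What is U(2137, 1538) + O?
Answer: 62373169999/1945040 ≈ 32068.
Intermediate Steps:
r = -141998 (r = 693146 - 835144 = -141998)
U(h, A) = 13 + 15*h (U(h, A) = 15*h + 13 = 13 + 15*h)
O = -372721/1945040 (O = -((496873 - 1*1121737) + 1370306)/(2*(2087038 - 141998)) = -((496873 - 1121737) + 1370306)/(2*1945040) = -(-624864 + 1370306)/(2*1945040) = -372721/1945040 ≈ -0.19163)
U(2137, 1538) + O = (13 + 15*2137) - 372721/1945040 = (13 + 32055) - 372721/1945040 = 32068 - 372721/1945040 = 62373169999/1945040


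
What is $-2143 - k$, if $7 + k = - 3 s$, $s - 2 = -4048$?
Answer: $-14274$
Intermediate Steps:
$s = -4046$ ($s = 2 - 4048 = -4046$)
$k = 12131$ ($k = -7 - -12138 = -7 + 12138 = 12131$)
$-2143 - k = -2143 - 12131 = -14274$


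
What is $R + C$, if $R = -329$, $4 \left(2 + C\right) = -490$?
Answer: $- \frac{907}{2} \approx -453.5$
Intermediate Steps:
$C = - \frac{249}{2}$ ($C = -2 + \frac{1}{4} \left(-490\right) = -2 - \frac{245}{2} = - \frac{249}{2} \approx -124.5$)
$R + C = -329 - \frac{249}{2} = - \frac{907}{2}$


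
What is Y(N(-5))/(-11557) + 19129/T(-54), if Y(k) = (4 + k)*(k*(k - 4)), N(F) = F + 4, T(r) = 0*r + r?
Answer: -221074663/624078 ≈ -354.24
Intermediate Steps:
T(r) = r (T(r) = 0 + r = r)
N(F) = 4 + F
Y(k) = k*(-4 + k)*(4 + k) (Y(k) = (4 + k)*(k*(-4 + k)) = k*(-4 + k)*(4 + k))
Y(N(-5))/(-11557) + 19129/T(-54) = ((4 - 5)*(-16 + (4 - 5)**2))/(-11557) + 19129/(-54) = -(-16 + (-1)**2)*(-1/11557) + 19129*(-1/54) = -(-16 + 1)*(-1/11557) - 19129/54 = -1*(-15)*(-1/11557) - 19129/54 = 15*(-1/11557) - 19129/54 = -15/11557 - 19129/54 = -221074663/624078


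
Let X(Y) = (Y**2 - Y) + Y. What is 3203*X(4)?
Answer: 51248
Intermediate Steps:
X(Y) = Y**2
3203*X(4) = 3203*4**2 = 3203*16 = 51248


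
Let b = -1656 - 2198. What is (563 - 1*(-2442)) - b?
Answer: 6859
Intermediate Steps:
b = -3854
(563 - 1*(-2442)) - b = (563 - 1*(-2442)) - 1*(-3854) = (563 + 2442) + 3854 = 3005 + 3854 = 6859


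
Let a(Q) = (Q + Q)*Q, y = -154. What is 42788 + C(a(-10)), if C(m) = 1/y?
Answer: 6589351/154 ≈ 42788.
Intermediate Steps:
a(Q) = 2*Q**2 (a(Q) = (2*Q)*Q = 2*Q**2)
C(m) = -1/154 (C(m) = 1/(-154) = -1/154)
42788 + C(a(-10)) = 42788 - 1/154 = 6589351/154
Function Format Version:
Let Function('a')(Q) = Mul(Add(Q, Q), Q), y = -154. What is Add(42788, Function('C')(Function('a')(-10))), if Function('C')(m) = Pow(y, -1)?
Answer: Rational(6589351, 154) ≈ 42788.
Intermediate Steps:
Function('a')(Q) = Mul(2, Pow(Q, 2)) (Function('a')(Q) = Mul(Mul(2, Q), Q) = Mul(2, Pow(Q, 2)))
Function('C')(m) = Rational(-1, 154) (Function('C')(m) = Pow(-154, -1) = Rational(-1, 154))
Add(42788, Function('C')(Function('a')(-10))) = Add(42788, Rational(-1, 154)) = Rational(6589351, 154)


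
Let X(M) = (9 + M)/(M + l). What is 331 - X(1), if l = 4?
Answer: 329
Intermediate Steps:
X(M) = (9 + M)/(4 + M) (X(M) = (9 + M)/(M + 4) = (9 + M)/(4 + M))
331 - X(1) = 331 - (9 + 1)/(4 + 1) = 331 - 10/5 = 331 - 1*2 = 331 - 2 = 329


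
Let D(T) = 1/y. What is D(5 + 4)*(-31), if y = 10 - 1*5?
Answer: -31/5 ≈ -6.2000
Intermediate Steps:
y = 5 (y = 10 - 5 = 5)
D(T) = ⅕ (D(T) = 1/5 = ⅕)
D(5 + 4)*(-31) = (⅕)*(-31) = -31/5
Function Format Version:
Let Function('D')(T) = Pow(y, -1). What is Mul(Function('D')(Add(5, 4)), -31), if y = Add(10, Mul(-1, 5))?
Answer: Rational(-31, 5) ≈ -6.2000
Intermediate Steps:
y = 5 (y = Add(10, -5) = 5)
Function('D')(T) = Rational(1, 5) (Function('D')(T) = Pow(5, -1) = Rational(1, 5))
Mul(Function('D')(Add(5, 4)), -31) = Mul(Rational(1, 5), -31) = Rational(-31, 5)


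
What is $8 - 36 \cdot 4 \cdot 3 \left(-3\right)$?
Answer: $1304$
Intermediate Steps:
$8 - 36 \cdot 4 \cdot 3 \left(-3\right) = 8 - 36 \cdot 12 \left(-3\right) = 8 - -1296 = 8 + 1296 = 1304$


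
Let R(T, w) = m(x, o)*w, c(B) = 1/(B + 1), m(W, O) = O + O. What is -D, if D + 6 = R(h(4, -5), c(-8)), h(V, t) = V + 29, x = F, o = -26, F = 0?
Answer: -10/7 ≈ -1.4286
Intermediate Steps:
x = 0
h(V, t) = 29 + V
m(W, O) = 2*O
c(B) = 1/(1 + B)
R(T, w) = -52*w (R(T, w) = (2*(-26))*w = -52*w)
D = 10/7 (D = -6 - 52/(1 - 8) = -6 - 52/(-7) = -6 - 52*(-⅐) = -6 + 52/7 = 10/7 ≈ 1.4286)
-D = -1*10/7 = -10/7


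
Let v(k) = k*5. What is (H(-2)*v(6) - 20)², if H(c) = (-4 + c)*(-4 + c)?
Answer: 1123600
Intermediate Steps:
H(c) = (-4 + c)²
v(k) = 5*k
(H(-2)*v(6) - 20)² = ((-4 - 2)²*(5*6) - 20)² = ((-6)²*30 - 20)² = (36*30 - 20)² = (1080 - 20)² = 1060² = 1123600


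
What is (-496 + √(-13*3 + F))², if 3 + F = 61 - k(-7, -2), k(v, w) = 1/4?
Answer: 984139/4 - 2480*√3 ≈ 2.4174e+5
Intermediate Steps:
k(v, w) = ¼
F = 231/4 (F = -3 + (61 - 1*¼) = -3 + (61 - ¼) = -3 + 243/4 = 231/4 ≈ 57.750)
(-496 + √(-13*3 + F))² = (-496 + √(-13*3 + 231/4))² = (-496 + √(-39 + 231/4))² = (-496 + √(75/4))² = (-496 + 5*√3/2)²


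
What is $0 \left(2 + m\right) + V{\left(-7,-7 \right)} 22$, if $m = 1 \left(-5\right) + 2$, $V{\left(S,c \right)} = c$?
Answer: $-154$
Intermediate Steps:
$m = -3$ ($m = -5 + 2 = -3$)
$0 \left(2 + m\right) + V{\left(-7,-7 \right)} 22 = 0 \left(2 - 3\right) - 154 = 0 \left(-1\right) - 154 = 0 - 154 = -154$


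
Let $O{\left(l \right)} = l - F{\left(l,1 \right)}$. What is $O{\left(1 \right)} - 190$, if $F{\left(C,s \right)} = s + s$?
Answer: $-191$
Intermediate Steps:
$F{\left(C,s \right)} = 2 s$
$O{\left(l \right)} = -2 + l$ ($O{\left(l \right)} = l - 2 \cdot 1 = l - 2 = -2 + l$)
$O{\left(1 \right)} - 190 = \left(-2 + 1\right) - 190 = -1 - 190 = -191$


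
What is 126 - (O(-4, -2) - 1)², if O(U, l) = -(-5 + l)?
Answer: 90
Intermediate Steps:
O(U, l) = 5 - l
126 - (O(-4, -2) - 1)² = 126 - ((5 - 1*(-2)) - 1)² = 126 - ((5 + 2) - 1)² = 126 - (7 - 1)² = 126 - 1*6² = 126 - 1*36 = 126 - 36 = 90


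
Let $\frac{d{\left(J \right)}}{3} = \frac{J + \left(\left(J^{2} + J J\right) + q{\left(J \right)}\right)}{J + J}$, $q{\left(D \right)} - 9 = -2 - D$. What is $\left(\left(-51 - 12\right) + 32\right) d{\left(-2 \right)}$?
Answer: $\frac{1395}{4} \approx 348.75$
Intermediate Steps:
$q{\left(D \right)} = 7 - D$ ($q{\left(D \right)} = 9 - \left(2 + D\right) = 7 - D$)
$d{\left(J \right)} = \frac{3 \left(7 + 2 J^{2}\right)}{2 J}$ ($d{\left(J \right)} = 3 \frac{J - \left(-7 + J - J^{2} - J J\right)}{J + J} = 3 \frac{J - \left(-7 + J - 2 J^{2}\right)}{2 J} = 3 \left(J - \left(-7 + J - 2 J^{2}\right)\right) \frac{1}{2 J} = 3 \left(J + \left(7 - J + 2 J^{2}\right)\right) \frac{1}{2 J} = 3 \left(7 + 2 J^{2}\right) \frac{1}{2 J} = 3 \frac{7 + 2 J^{2}}{2 J} = \frac{3 \left(7 + 2 J^{2}\right)}{2 J}$)
$\left(\left(-51 - 12\right) + 32\right) d{\left(-2 \right)} = \left(\left(-51 - 12\right) + 32\right) \left(3 \left(-2\right) + \frac{21}{2 \left(-2\right)}\right) = \left(\left(-51 - 12\right) + 32\right) \left(-6 + \frac{21}{2} \left(- \frac{1}{2}\right)\right) = \left(-63 + 32\right) \left(-6 - \frac{21}{4}\right) = \left(-31\right) \left(- \frac{45}{4}\right) = \frac{1395}{4}$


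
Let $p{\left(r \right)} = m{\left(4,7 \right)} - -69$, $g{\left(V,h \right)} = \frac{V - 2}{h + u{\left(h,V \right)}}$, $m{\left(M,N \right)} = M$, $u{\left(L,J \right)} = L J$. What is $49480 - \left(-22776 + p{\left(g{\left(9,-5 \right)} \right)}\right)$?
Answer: $72183$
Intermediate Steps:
$u{\left(L,J \right)} = J L$
$g{\left(V,h \right)} = \frac{-2 + V}{h + V h}$ ($g{\left(V,h \right)} = \frac{V - 2}{h + V h} = \frac{-2 + V}{h + V h}$)
$p{\left(r \right)} = 73$ ($p{\left(r \right)} = 4 - -69 = 4 + 69 = 73$)
$49480 - \left(-22776 + p{\left(g{\left(9,-5 \right)} \right)}\right) = 49480 + \left(22776 - 73\right) = 49480 + 22703 = 72183$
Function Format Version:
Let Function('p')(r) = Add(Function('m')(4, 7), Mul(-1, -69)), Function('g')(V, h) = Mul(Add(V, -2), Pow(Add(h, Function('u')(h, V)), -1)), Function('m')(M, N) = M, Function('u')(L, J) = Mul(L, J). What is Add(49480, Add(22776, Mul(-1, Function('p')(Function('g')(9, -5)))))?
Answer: 72183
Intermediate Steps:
Function('u')(L, J) = Mul(J, L)
Function('g')(V, h) = Mul(Pow(Add(h, Mul(V, h)), -1), Add(-2, V)) (Function('g')(V, h) = Mul(Add(V, -2), Pow(Add(h, Mul(V, h)), -1)) = Mul(Add(-2, V), Pow(Add(h, Mul(V, h)), -1)) = Mul(Pow(Add(h, Mul(V, h)), -1), Add(-2, V)))
Function('p')(r) = 73 (Function('p')(r) = Add(4, Mul(-1, -69)) = Add(4, 69) = 73)
Add(49480, Add(22776, Mul(-1, Function('p')(Function('g')(9, -5))))) = Add(49480, Add(22776, Mul(-1, 73))) = Add(49480, Add(22776, -73)) = Add(49480, 22703) = 72183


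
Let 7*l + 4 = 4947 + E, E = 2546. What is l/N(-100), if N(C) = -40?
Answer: -7489/280 ≈ -26.746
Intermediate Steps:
l = 7489/7 (l = -4/7 + (4947 + 2546)/7 = -4/7 + (⅐)*7493 = -4/7 + 7493/7 = 7489/7 ≈ 1069.9)
l/N(-100) = (7489/7)/(-40) = (7489/7)*(-1/40) = -7489/280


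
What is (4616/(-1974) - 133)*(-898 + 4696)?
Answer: -169111014/329 ≈ -5.1402e+5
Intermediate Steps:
(4616/(-1974) - 133)*(-898 + 4696) = (4616*(-1/1974) - 133)*3798 = (-2308/987 - 133)*3798 = -133579/987*3798 = -169111014/329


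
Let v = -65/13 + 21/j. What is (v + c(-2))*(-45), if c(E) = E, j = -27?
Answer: 350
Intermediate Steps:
v = -52/9 (v = -65/13 + 21/(-27) = -65*1/13 + 21*(-1/27) = -5 - 7/9 = -52/9 ≈ -5.7778)
(v + c(-2))*(-45) = (-52/9 - 2)*(-45) = -70/9*(-45) = 350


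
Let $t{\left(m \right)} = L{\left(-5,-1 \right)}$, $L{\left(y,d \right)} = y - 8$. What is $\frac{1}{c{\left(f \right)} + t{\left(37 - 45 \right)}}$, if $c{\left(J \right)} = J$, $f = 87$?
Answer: $\frac{1}{74} \approx 0.013514$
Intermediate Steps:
$L{\left(y,d \right)} = -8 + y$
$t{\left(m \right)} = -13$ ($t{\left(m \right)} = -8 - 5 = -13$)
$\frac{1}{c{\left(f \right)} + t{\left(37 - 45 \right)}} = \frac{1}{87 - 13} = \frac{1}{74}$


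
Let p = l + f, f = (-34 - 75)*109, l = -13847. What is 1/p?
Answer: -1/25728 ≈ -3.8868e-5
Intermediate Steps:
f = -11881 (f = -109*109 = -11881)
p = -25728 (p = -13847 - 11881 = -25728)
1/p = 1/(-25728) = -1/25728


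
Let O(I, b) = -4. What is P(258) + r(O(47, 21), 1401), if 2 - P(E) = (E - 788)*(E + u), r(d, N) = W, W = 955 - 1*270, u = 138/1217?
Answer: 167321799/1217 ≈ 1.3749e+5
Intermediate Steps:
u = 138/1217 (u = 138*(1/1217) = 138/1217 ≈ 0.11339)
W = 685 (W = 955 - 270 = 685)
r(d, N) = 685
P(E) = 2 - (-788 + E)*(138/1217 + E) (P(E) = 2 - (E - 788)*(E + 138/1217) = 2 - (-788 + E)*(138/1217 + E))
P(258) + r(O(47, 21), 1401) = (111178/1217 - 1*258² + (958858/1217)*258) + 685 = (111178/1217 - 1*66564 + 247385364/1217) + 685 = (111178/1217 - 66564 + 247385364/1217) + 685 = 166488154/1217 + 685 = 167321799/1217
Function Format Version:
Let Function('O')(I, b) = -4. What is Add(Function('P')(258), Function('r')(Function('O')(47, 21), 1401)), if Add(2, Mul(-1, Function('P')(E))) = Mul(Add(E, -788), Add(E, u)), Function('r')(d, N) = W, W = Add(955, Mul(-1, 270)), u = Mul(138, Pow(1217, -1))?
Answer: Rational(167321799, 1217) ≈ 1.3749e+5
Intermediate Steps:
u = Rational(138, 1217) (u = Mul(138, Rational(1, 1217)) = Rational(138, 1217) ≈ 0.11339)
W = 685 (W = Add(955, -270) = 685)
Function('r')(d, N) = 685
Function('P')(E) = Add(2, Mul(-1, Add(-788, E), Add(Rational(138, 1217), E))) (Function('P')(E) = Add(2, Mul(-1, Mul(Add(E, -788), Add(E, Rational(138, 1217))))) = Add(2, Mul(-1, Mul(Add(-788, E), Add(Rational(138, 1217), E)))) = Add(2, Mul(-1, Add(-788, E), Add(Rational(138, 1217), E))))
Add(Function('P')(258), Function('r')(Function('O')(47, 21), 1401)) = Add(Add(Rational(111178, 1217), Mul(-1, Pow(258, 2)), Mul(Rational(958858, 1217), 258)), 685) = Add(Add(Rational(111178, 1217), Mul(-1, 66564), Rational(247385364, 1217)), 685) = Add(Add(Rational(111178, 1217), -66564, Rational(247385364, 1217)), 685) = Add(Rational(166488154, 1217), 685) = Rational(167321799, 1217)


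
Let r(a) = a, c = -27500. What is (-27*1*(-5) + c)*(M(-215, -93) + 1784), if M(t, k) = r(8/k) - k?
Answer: -4776642845/93 ≈ -5.1362e+7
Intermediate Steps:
M(t, k) = -k + 8/k (M(t, k) = 8/k - k = -k + 8/k)
(-27*1*(-5) + c)*(M(-215, -93) + 1784) = (-27*1*(-5) - 27500)*((-1*(-93) + 8/(-93)) + 1784) = (-27*(-5) - 27500)*((93 + 8*(-1/93)) + 1784) = (135 - 27500)*((93 - 8/93) + 1784) = -27365*(8641/93 + 1784) = -27365*174553/93 = -4776642845/93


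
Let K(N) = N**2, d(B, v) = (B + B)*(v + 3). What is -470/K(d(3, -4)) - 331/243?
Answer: -7007/486 ≈ -14.418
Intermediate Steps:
d(B, v) = 2*B*(3 + v) (d(B, v) = (2*B)*(3 + v) = 2*B*(3 + v))
-470/K(d(3, -4)) - 331/243 = -470*1/(36*(3 - 4)**2) - 331/243 = -470/((2*3*(-1))**2) - 331*1/243 = -470/((-6)**2) - 331/243 = -470/36 - 331/243 = -470*1/36 - 331/243 = -235/18 - 331/243 = -7007/486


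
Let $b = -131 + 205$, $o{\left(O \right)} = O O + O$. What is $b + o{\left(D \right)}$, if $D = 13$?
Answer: $256$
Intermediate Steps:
$o{\left(O \right)} = O + O^{2}$ ($o{\left(O \right)} = O^{2} + O = O + O^{2}$)
$b = 74$
$b + o{\left(D \right)} = 74 + 13 \left(1 + 13\right) = 74 + 13 \cdot 14 = 74 + 182 = 256$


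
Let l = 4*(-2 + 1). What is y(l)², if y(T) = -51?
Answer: 2601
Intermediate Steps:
l = -4 (l = 4*(-1) = -4)
y(l)² = (-51)² = 2601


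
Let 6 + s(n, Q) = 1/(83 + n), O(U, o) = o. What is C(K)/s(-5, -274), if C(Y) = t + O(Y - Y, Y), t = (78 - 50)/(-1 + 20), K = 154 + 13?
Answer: -249678/8873 ≈ -28.139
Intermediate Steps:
K = 167
t = 28/19 ≈ 1.4737
s(n, Q) = -6 + 1/(83 + n)
C(Y) = 28/19 + Y
C(K)/s(-5, -274) = (28/19 + 167)/(((-497 - 6*(-5))/(83 - 5))) = 3201/(19*(((-497 + 30)/78))) = 3201/(19*(((1/78)*(-467)))) = 3201/(19*(-467/78)) = (3201/19)*(-78/467) = -249678/8873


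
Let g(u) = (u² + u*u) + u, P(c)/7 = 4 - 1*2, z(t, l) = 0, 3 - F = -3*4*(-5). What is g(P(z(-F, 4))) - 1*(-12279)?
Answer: 12685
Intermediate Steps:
F = -57 (F = 3 - (-3*4)*(-5) = 3 - (-12)*(-5) = 3 - 1*60 = 3 - 60 = -57)
P(c) = 14 (P(c) = 7*(4 - 1*2) = 7*(4 - 2) = 7*2 = 14)
g(u) = u + 2*u² (g(u) = (u² + u²) + u = 2*u² + u = u + 2*u²)
g(P(z(-F, 4))) - 1*(-12279) = 14*(1 + 2*14) - 1*(-12279) = 14*(1 + 28) + 12279 = 14*29 + 12279 = 406 + 12279 = 12685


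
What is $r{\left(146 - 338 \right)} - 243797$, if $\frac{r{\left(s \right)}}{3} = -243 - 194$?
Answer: $-245108$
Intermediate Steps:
$r{\left(s \right)} = -1311$ ($r{\left(s \right)} = 3 \left(-243 - 194\right) = 3 \left(-437\right) = -1311$)
$r{\left(146 - 338 \right)} - 243797 = -1311 - 243797 = -245108$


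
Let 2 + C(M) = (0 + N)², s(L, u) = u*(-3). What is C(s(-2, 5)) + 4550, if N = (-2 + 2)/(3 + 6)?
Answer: 4548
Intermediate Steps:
N = 0 (N = 0/9 = 0*(⅑) = 0)
s(L, u) = -3*u
C(M) = -2 (C(M) = -2 + (0 + 0)² = -2 + 0² = -2 + 0 = -2)
C(s(-2, 5)) + 4550 = -2 + 4550 = 4548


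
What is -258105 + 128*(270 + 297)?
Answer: -185529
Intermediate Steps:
-258105 + 128*(270 + 297) = -258105 + 128*567 = -258105 + 72576 = -185529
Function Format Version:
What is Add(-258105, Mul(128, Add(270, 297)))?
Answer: -185529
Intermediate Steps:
Add(-258105, Mul(128, Add(270, 297))) = Add(-258105, Mul(128, 567)) = Add(-258105, 72576) = -185529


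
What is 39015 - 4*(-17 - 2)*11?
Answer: 39851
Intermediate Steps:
39015 - 4*(-17 - 2)*11 = 39015 - 4*(-19)*11 = 39015 + 76*11 = 39015 + 836 = 39851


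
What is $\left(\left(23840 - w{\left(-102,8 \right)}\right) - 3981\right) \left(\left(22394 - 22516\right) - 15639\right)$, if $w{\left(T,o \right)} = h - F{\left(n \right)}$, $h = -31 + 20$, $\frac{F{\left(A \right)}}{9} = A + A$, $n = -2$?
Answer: $-312603674$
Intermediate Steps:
$F{\left(A \right)} = 18 A$ ($F{\left(A \right)} = 9 \left(A + A\right) = 9 \cdot 2 A = 18 A$)
$h = -11$
$w{\left(T,o \right)} = 25$ ($w{\left(T,o \right)} = -11 - 18 \left(-2\right) = -11 - -36 = -11 + 36 = 25$)
$\left(\left(23840 - w{\left(-102,8 \right)}\right) - 3981\right) \left(\left(22394 - 22516\right) - 15639\right) = \left(\left(23840 - 25\right) - 3981\right) \left(\left(22394 - 22516\right) - 15639\right) = \left(\left(23840 - 25\right) - 3981\right) \left(-122 - 15639\right) = \left(23815 - 3981\right) \left(-15761\right) = 19834 \left(-15761\right) = -312603674$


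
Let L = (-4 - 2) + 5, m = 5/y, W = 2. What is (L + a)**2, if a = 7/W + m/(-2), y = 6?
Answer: 625/144 ≈ 4.3403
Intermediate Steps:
m = 5/6 ≈ 0.83333
L = -1 (L = -6 + 5 = -1)
a = 37/12 (a = 7/2 + (5/6)/(-2) = 7*(1/2) + (5/6)*(-1/2) = 7/2 - 5/12 = 37/12 ≈ 3.0833)
(L + a)**2 = (-1 + 37/12)**2 = (25/12)**2 = 625/144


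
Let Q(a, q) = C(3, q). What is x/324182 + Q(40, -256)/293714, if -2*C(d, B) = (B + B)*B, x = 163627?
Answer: 13406974563/47608395974 ≈ 0.28161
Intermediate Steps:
C(d, B) = -B² (C(d, B) = -(B + B)*B/2 = -2*B*B/2 = -B²)
Q(a, q) = -q²
x/324182 + Q(40, -256)/293714 = 163627/324182 - 1*(-256)²/293714 = 163627*(1/324182) - 1*65536*(1/293714) = 163627/324182 - 65536*1/293714 = 163627/324182 - 32768/146857 = 13406974563/47608395974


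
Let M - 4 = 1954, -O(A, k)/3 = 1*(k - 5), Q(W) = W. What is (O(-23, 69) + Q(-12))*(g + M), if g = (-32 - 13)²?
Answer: -812532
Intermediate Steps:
O(A, k) = 15 - 3*k (O(A, k) = -3*(k - 5) = -3*(-5 + k) = 15 - 3*k)
M = 1958 (M = 4 + 1954 = 1958)
g = 2025 (g = (-45)² = 2025)
(O(-23, 69) + Q(-12))*(g + M) = ((15 - 3*69) - 12)*(2025 + 1958) = ((15 - 207) - 12)*3983 = (-192 - 12)*3983 = -204*3983 = -812532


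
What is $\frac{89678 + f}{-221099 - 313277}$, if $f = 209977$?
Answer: $- \frac{299655}{534376} \approx -0.56076$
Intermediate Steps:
$\frac{89678 + f}{-221099 - 313277} = \frac{89678 + 209977}{-221099 - 313277} = \frac{299655}{-534376} = 299655 \left(- \frac{1}{534376}\right) = - \frac{299655}{534376}$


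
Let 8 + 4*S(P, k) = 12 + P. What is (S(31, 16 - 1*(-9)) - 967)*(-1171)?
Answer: 4488443/4 ≈ 1.1221e+6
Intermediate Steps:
S(P, k) = 1 + P/4 (S(P, k) = -2 + (12 + P)/4 = -2 + (3 + P/4) = 1 + P/4)
(S(31, 16 - 1*(-9)) - 967)*(-1171) = ((1 + (¼)*31) - 967)*(-1171) = ((1 + 31/4) - 967)*(-1171) = (35/4 - 967)*(-1171) = -3833/4*(-1171) = 4488443/4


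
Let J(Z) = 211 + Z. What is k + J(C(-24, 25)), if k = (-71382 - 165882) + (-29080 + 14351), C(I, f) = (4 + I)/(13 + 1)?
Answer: -1762484/7 ≈ -2.5178e+5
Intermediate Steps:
C(I, f) = 2/7 + I/14 (C(I, f) = (4 + I)/14 = (4 + I)*(1/14) = 2/7 + I/14)
k = -251993 (k = -237264 - 14729 = -251993)
k + J(C(-24, 25)) = -251993 + (211 + (2/7 + (1/14)*(-24))) = -251993 + (211 + (2/7 - 12/7)) = -251993 + (211 - 10/7) = -251993 + 1467/7 = -1762484/7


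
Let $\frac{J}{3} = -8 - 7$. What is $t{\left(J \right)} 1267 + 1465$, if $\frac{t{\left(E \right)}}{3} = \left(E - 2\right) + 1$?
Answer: $-173381$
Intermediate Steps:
$J = -45$ ($J = 3 \left(-8 - 7\right) = 3 \left(-15\right) = -45$)
$t{\left(E \right)} = -3 + 3 E$ ($t{\left(E \right)} = 3 \left(\left(E - 2\right) + 1\right) = 3 \left(\left(-2 + E\right) + 1\right) = 3 \left(-1 + E\right) = -3 + 3 E$)
$t{\left(J \right)} 1267 + 1465 = \left(-3 + 3 \left(-45\right)\right) 1267 + 1465 = \left(-3 - 135\right) 1267 + 1465 = \left(-138\right) 1267 + 1465 = -174846 + 1465 = -173381$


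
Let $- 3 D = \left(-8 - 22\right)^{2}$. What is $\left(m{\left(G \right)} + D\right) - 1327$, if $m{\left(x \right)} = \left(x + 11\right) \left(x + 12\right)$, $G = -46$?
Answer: $-437$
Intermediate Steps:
$m{\left(x \right)} = \left(11 + x\right) \left(12 + x\right)$
$D = -300$ ($D = - \frac{\left(-8 - 22\right)^{2}}{3} = - \frac{\left(-30\right)^{2}}{3} = \left(- \frac{1}{3}\right) 900 = -300$)
$\left(m{\left(G \right)} + D\right) - 1327 = \left(\left(132 + \left(-46\right)^{2} + 23 \left(-46\right)\right) - 300\right) - 1327 = \left(\left(132 + 2116 - 1058\right) - 300\right) - 1327 = \left(1190 - 300\right) - 1327 = 890 - 1327 = -437$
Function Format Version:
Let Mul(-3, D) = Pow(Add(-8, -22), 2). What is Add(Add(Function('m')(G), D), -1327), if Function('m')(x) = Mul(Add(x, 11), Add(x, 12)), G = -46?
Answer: -437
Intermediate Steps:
Function('m')(x) = Mul(Add(11, x), Add(12, x))
D = -300 (D = Mul(Rational(-1, 3), Pow(Add(-8, -22), 2)) = Mul(Rational(-1, 3), Pow(-30, 2)) = Mul(Rational(-1, 3), 900) = -300)
Add(Add(Function('m')(G), D), -1327) = Add(Add(Add(132, Pow(-46, 2), Mul(23, -46)), -300), -1327) = Add(Add(Add(132, 2116, -1058), -300), -1327) = Add(Add(1190, -300), -1327) = Add(890, -1327) = -437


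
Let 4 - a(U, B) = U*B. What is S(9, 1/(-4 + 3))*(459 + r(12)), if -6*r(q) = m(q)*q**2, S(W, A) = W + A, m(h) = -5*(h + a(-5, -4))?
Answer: -168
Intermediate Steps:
a(U, B) = 4 - B*U (a(U, B) = 4 - U*B = 4 - B*U)
m(h) = 80 - 5*h (m(h) = -5*(h + (4 - 1*(-4)*(-5))) = -5*(h + (4 - 20)) = -5*(h - 16) = -5*(-16 + h) = 80 - 5*h)
S(W, A) = A + W
r(q) = -q**2*(80 - 5*q)/6 (r(q) = -(80 - 5*q)*q**2/6 = -q**2*(80 - 5*q)/6)
S(9, 1/(-4 + 3))*(459 + r(12)) = (1/(-4 + 3) + 9)*(459 + (5/6)*12**2*(-16 + 12)) = (1/(-1) + 9)*(459 + (5/6)*144*(-4)) = (-1 + 9)*(459 - 480) = 8*(-21) = -168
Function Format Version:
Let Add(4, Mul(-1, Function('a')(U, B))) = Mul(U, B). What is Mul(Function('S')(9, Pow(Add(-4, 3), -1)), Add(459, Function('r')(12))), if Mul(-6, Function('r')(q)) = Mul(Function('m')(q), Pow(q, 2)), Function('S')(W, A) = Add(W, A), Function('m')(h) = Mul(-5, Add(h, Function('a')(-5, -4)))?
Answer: -168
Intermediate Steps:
Function('a')(U, B) = Add(4, Mul(-1, B, U)) (Function('a')(U, B) = Add(4, Mul(-1, Mul(U, B))) = Add(4, Mul(-1, Mul(B, U))) = Add(4, Mul(-1, B, U)))
Function('m')(h) = Add(80, Mul(-5, h)) (Function('m')(h) = Mul(-5, Add(h, Add(4, Mul(-1, -4, -5)))) = Mul(-5, Add(h, Add(4, -20))) = Mul(-5, Add(h, -16)) = Mul(-5, Add(-16, h)) = Add(80, Mul(-5, h)))
Function('S')(W, A) = Add(A, W)
Function('r')(q) = Mul(Rational(-1, 6), Pow(q, 2), Add(80, Mul(-5, q))) (Function('r')(q) = Mul(Rational(-1, 6), Mul(Add(80, Mul(-5, q)), Pow(q, 2))) = Mul(Rational(-1, 6), Mul(Pow(q, 2), Add(80, Mul(-5, q)))) = Mul(Rational(-1, 6), Pow(q, 2), Add(80, Mul(-5, q))))
Mul(Function('S')(9, Pow(Add(-4, 3), -1)), Add(459, Function('r')(12))) = Mul(Add(Pow(Add(-4, 3), -1), 9), Add(459, Mul(Rational(5, 6), Pow(12, 2), Add(-16, 12)))) = Mul(Add(Pow(-1, -1), 9), Add(459, Mul(Rational(5, 6), 144, -4))) = Mul(Add(-1, 9), Add(459, -480)) = Mul(8, -21) = -168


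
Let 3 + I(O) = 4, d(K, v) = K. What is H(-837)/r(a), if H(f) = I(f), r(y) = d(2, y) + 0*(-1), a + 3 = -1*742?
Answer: ½ ≈ 0.50000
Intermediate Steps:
a = -745 (a = -3 - 1*742 = -3 - 742 = -745)
I(O) = 1 (I(O) = -3 + 4 = 1)
r(y) = 2 (r(y) = 2 + 0*(-1) = 2 + 0 = 2)
H(f) = 1
H(-837)/r(a) = 1/2 = 1*(½) = ½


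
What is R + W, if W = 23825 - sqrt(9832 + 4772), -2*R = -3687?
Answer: 51337/2 - 2*sqrt(3651) ≈ 25548.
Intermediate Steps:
R = 3687/2 (R = -1/2*(-3687) = 3687/2 ≈ 1843.5)
W = 23825 - 2*sqrt(3651) (W = 23825 - sqrt(14604) = 23825 - 2*sqrt(3651) ≈ 23704.)
R + W = 3687/2 + (23825 - 2*sqrt(3651)) = 51337/2 - 2*sqrt(3651)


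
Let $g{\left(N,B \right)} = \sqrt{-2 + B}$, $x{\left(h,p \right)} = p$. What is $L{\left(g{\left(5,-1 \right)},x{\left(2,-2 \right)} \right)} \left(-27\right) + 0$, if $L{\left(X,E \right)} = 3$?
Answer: $-81$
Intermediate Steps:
$L{\left(g{\left(5,-1 \right)},x{\left(2,-2 \right)} \right)} \left(-27\right) + 0 = 3 \left(-27\right) + 0 = -81 + 0 = -81$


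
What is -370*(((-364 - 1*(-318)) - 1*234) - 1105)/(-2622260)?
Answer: -51245/262226 ≈ -0.19542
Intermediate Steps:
-370*(((-364 - 1*(-318)) - 1*234) - 1105)/(-2622260) = -370*(((-364 + 318) - 234) - 1105)*(-1/2622260) = -370*((-46 - 234) - 1105)*(-1/2622260) = -370*(-280 - 1105)*(-1/2622260) = -370*(-1385)*(-1/2622260) = 512450*(-1/2622260) = -51245/262226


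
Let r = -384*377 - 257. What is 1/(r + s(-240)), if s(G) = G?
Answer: -1/145265 ≈ -6.8840e-6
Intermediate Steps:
r = -145025 (r = -144768 - 257 = -145025)
1/(r + s(-240)) = 1/(-145025 - 240) = 1/(-145265) = -1/145265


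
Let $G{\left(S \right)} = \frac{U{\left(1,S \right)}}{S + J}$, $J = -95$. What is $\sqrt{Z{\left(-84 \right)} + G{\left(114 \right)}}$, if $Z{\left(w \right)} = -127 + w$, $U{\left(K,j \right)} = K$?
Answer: $\frac{2 i \sqrt{19038}}{19} \approx 14.524 i$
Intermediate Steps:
$G{\left(S \right)} = \frac{1}{-95 + S}$ ($G{\left(S \right)} = \frac{1}{S - 95} \cdot 1 = \frac{1}{-95 + S} 1 = \frac{1}{-95 + S}$)
$\sqrt{Z{\left(-84 \right)} + G{\left(114 \right)}} = \sqrt{\left(-127 - 84\right) + \frac{1}{-95 + 114}} = \sqrt{-211 + \frac{1}{19}} = \sqrt{- \frac{4008}{19}} = \frac{2 i \sqrt{19038}}{19}$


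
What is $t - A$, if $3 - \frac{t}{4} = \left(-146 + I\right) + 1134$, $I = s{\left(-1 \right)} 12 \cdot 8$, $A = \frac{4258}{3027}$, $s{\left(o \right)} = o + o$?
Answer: $- \frac{9605902}{3027} \approx -3173.4$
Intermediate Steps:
$s{\left(o \right)} = 2 o$
$A = \frac{4258}{3027}$ ($A = 4258 \cdot \frac{1}{3027} = \frac{4258}{3027} \approx 1.4067$)
$I = -192$ ($I = 2 \left(-1\right) 12 \cdot 8 = \left(-2\right) 12 \cdot 8 = \left(-24\right) 8 = -192$)
$t = -3172$ ($t = 12 - 4 \left(\left(-146 - 192\right) + 1134\right) = 12 - 4 \left(-338 + 1134\right) = 12 - 3184 = -3172$)
$t - A = -3172 - \frac{4258}{3027} = - \frac{9605902}{3027}$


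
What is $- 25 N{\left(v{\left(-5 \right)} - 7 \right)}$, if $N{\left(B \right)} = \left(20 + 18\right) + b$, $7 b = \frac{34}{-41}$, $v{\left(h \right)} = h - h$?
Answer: $- \frac{271800}{287} \approx -947.04$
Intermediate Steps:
$v{\left(h \right)} = 0$
$b = - \frac{34}{287}$ ($b = \frac{34 \frac{1}{-41}}{7} = \frac{34 \left(- \frac{1}{41}\right)}{7} = \frac{1}{7} \left(- \frac{34}{41}\right) = - \frac{34}{287} \approx -0.11847$)
$N{\left(B \right)} = \frac{10872}{287}$ ($N{\left(B \right)} = \left(20 + 18\right) - \frac{34}{287} = 38 - \frac{34}{287} = \frac{10872}{287}$)
$- 25 N{\left(v{\left(-5 \right)} - 7 \right)} = \left(-25\right) \frac{10872}{287} = - \frac{271800}{287}$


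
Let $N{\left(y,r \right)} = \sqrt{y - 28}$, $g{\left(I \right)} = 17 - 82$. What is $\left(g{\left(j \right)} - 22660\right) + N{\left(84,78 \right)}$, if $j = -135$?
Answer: $-22725 + 2 \sqrt{14} \approx -22718.0$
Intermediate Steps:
$g{\left(I \right)} = -65$
$N{\left(y,r \right)} = \sqrt{-28 + y}$
$\left(g{\left(j \right)} - 22660\right) + N{\left(84,78 \right)} = \left(-65 - 22660\right) + \sqrt{-28 + 84} = -22725 + \sqrt{56} = -22725 + 2 \sqrt{14}$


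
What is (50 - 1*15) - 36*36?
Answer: -1261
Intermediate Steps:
(50 - 1*15) - 36*36 = (50 - 15) - 1296 = 35 - 1296 = -1261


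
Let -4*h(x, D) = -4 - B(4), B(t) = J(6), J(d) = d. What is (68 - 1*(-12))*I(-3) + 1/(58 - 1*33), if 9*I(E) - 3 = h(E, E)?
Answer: 11009/225 ≈ 48.929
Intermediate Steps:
B(t) = 6
h(x, D) = 5/2 (h(x, D) = -(-4 - 1*6)/4 = -(-4 - 6)/4 = -¼*(-10) = 5/2)
I(E) = 11/18 (I(E) = ⅓ + (⅑)*(5/2) = ⅓ + 5/18 = 11/18)
(68 - 1*(-12))*I(-3) + 1/(58 - 1*33) = (68 - 1*(-12))*(11/18) + 1/(58 - 1*33) = (68 + 12)*(11/18) + 1/(58 - 33) = 80*(11/18) + 1/25 = 440/9 + 1/25 = 11009/225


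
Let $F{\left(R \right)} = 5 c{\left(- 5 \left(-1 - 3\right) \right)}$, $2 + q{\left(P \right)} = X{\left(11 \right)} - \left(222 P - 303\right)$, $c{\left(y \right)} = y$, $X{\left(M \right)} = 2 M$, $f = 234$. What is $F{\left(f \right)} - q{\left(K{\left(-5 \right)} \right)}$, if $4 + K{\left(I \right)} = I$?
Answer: $-2221$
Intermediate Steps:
$K{\left(I \right)} = -4 + I$
$q{\left(P \right)} = 323 - 222 P$ ($q{\left(P \right)} = -2 + \left(2 \cdot 11 - \left(222 P - 303\right)\right) = -2 - \left(-325 + 222 P\right) = 323 - 222 P$)
$F{\left(R \right)} = 100$ ($F{\left(R \right)} = 5 \left(- 5 \left(-1 - 3\right)\right) = 5 \left(\left(-5\right) \left(-4\right)\right) = 5 \cdot 20 = 100$)
$F{\left(f \right)} - q{\left(K{\left(-5 \right)} \right)} = 100 - \left(323 - 222 \left(-4 - 5\right)\right) = 100 - \left(323 - -1998\right) = 100 - \left(323 + 1998\right) = 100 - 2321 = -2221$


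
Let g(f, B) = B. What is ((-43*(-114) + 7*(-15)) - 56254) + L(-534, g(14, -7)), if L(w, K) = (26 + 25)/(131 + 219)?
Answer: -18009899/350 ≈ -51457.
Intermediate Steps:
L(w, K) = 51/350
((-43*(-114) + 7*(-15)) - 56254) + L(-534, g(14, -7)) = ((-43*(-114) + 7*(-15)) - 56254) + 51/350 = ((4902 - 105) - 56254) + 51/350 = (4797 - 56254) + 51/350 = -51457 + 51/350 = -18009899/350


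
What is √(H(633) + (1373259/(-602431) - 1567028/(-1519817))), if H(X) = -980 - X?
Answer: I*√15136491633637445668222/3062156773 ≈ 40.178*I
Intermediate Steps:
√(H(633) + (1373259/(-602431) - 1567028/(-1519817))) = √((-980 - 1*633) + (1373259/(-602431) - 1567028/(-1519817))) = √((-980 - 633) + (1373259*(-1/602431) - 1567028*(-1/1519817))) = √(-1613 + (-1373259/602431 + 1567028/1519817)) = √(-1613 - 1143076128535/915584875127) = √(-1477981479708386/915584875127) = I*√15136491633637445668222/3062156773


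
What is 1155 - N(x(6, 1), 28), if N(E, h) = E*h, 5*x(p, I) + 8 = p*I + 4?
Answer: 5719/5 ≈ 1143.8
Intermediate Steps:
x(p, I) = -⅘ + I*p/5 (x(p, I) = -8/5 + (p*I + 4)/5 = -8/5 + (I*p + 4)/5 = -8/5 + (4 + I*p)/5 = -8/5 + (⅘ + I*p/5) = -⅘ + I*p/5)
1155 - N(x(6, 1), 28) = 1155 - (-⅘ + (⅕)*1*6)*28 = 1155 - (-⅘ + 6/5)*28 = 1155 - 2*28/5 = 1155 - 1*56/5 = 1155 - 56/5 = 5719/5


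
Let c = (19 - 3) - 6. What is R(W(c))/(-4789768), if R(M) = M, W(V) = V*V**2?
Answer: -125/598721 ≈ -0.00020878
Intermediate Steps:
c = 10 (c = 16 - 6 = 10)
W(V) = V**3
R(W(c))/(-4789768) = 10**3/(-4789768) = 1000*(-1/4789768) = -125/598721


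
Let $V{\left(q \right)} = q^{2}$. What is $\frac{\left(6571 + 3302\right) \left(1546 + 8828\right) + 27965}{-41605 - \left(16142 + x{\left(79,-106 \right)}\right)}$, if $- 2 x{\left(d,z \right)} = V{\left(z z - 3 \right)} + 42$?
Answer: $\frac{204900934}{126064837} \approx 1.6254$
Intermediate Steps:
$x{\left(d,z \right)} = -21 - \frac{\left(-3 + z^{2}\right)^{2}}{2}$ ($x{\left(d,z \right)} = - \frac{\left(z z - 3\right)^{2} + 42}{2} = - \frac{\left(z^{2} - 3\right)^{2} + 42}{2} = - \frac{\left(-3 + z^{2}\right)^{2} + 42}{2} = - \frac{42 + \left(-3 + z^{2}\right)^{2}}{2} = -21 - \frac{\left(-3 + z^{2}\right)^{2}}{2}$)
$\frac{\left(6571 + 3302\right) \left(1546 + 8828\right) + 27965}{-41605 - \left(16142 + x{\left(79,-106 \right)}\right)} = \frac{\left(6571 + 3302\right) \left(1546 + 8828\right) + 27965}{-41605 - \left(16121 - \frac{\left(-3 + \left(-106\right)^{2}\right)^{2}}{2}\right)} = \frac{9873 \cdot 10374 + 27965}{-41605 - \left(16121 - \frac{\left(-3 + 11236\right)^{2}}{2}\right)} = \frac{102422502 + 27965}{-41605 - \left(16121 - \frac{126180289}{2}\right)} = \frac{102450467}{-41605 - \left(16121 - \frac{126180289}{2}\right)} = \frac{102450467}{-41605 - - \frac{126148047}{2}} = \frac{102450467}{-41605 + \left(-16142 + \frac{126180331}{2}\right)} = \frac{102450467}{-41605 + \frac{126148047}{2}} = \frac{102450467}{\frac{126064837}{2}} = 102450467 \cdot \frac{2}{126064837} = \frac{204900934}{126064837}$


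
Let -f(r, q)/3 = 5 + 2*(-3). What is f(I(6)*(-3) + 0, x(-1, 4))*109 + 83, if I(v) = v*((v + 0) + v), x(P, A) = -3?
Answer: 410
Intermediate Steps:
I(v) = 2*v**2 (I(v) = v*(v + v) = v*(2*v) = 2*v**2)
f(r, q) = 3 (f(r, q) = -3*(5 + 2*(-3)) = -3*(5 - 6) = -3*(-1) = 3)
f(I(6)*(-3) + 0, x(-1, 4))*109 + 83 = 3*109 + 83 = 327 + 83 = 410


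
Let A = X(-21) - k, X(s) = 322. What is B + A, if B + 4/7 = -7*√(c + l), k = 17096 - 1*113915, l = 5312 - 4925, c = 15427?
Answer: 679983/7 - 7*√15814 ≈ 96260.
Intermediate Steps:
l = 387
k = -96819 (k = 17096 - 113915 = -96819)
A = 97141 (A = 322 - 1*(-96819) = 322 + 96819 = 97141)
B = -4/7 - 7*√15814 (B = -4/7 - 7*√(15427 + 387) = -4/7 - 7*√15814 ≈ -880.85)
B + A = (-4/7 - 7*√15814) + 97141 = 679983/7 - 7*√15814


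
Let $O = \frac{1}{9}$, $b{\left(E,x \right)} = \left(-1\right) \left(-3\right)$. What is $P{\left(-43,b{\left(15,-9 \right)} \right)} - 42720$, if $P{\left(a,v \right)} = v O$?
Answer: $- \frac{128159}{3} \approx -42720.0$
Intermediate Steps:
$b{\left(E,x \right)} = 3$
$O = \frac{1}{9} \approx 0.11111$
$P{\left(a,v \right)} = \frac{v}{9}$ ($P{\left(a,v \right)} = v \frac{1}{9} = \frac{v}{9}$)
$P{\left(-43,b{\left(15,-9 \right)} \right)} - 42720 = \frac{1}{9} \cdot 3 - 42720 = \frac{1}{3} - 42720 = - \frac{128159}{3}$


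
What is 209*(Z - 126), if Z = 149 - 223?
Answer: -41800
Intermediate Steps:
Z = -74
209*(Z - 126) = 209*(-74 - 126) = 209*(-200) = -41800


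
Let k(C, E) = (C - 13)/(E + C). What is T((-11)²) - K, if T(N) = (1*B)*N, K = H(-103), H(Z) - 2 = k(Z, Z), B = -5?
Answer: -62579/103 ≈ -607.56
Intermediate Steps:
k(C, E) = (-13 + C)/(C + E)
H(Z) = 2 + (-13 + Z)/(2*Z) (H(Z) = 2 + (-13 + Z)/(Z + Z) = 2 + (-13 + Z)/((2*Z)) = 2 + (1/(2*Z))*(-13 + Z) = 2 + (-13 + Z)/(2*Z))
K = 264/103 (K = (½)*(-13 + 5*(-103))/(-103) = (½)*(-1/103)*(-13 - 515) = (½)*(-1/103)*(-528) = 264/103 ≈ 2.5631)
T(N) = -5*N (T(N) = (1*(-5))*N = -5*N)
T((-11)²) - K = -5*(-11)² - 1*264/103 = -5*121 - 264/103 = -605 - 264/103 = -62579/103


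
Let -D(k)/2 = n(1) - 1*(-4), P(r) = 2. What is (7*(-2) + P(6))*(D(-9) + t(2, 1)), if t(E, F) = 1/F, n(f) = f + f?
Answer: 132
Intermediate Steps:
n(f) = 2*f
D(k) = -12 (D(k) = -2*(2*1 - 1*(-4)) = -2*(2 + 4) = -2*6 = -12)
(7*(-2) + P(6))*(D(-9) + t(2, 1)) = (7*(-2) + 2)*(-12 + 1/1) = (-14 + 2)*(-12 + 1) = -12*(-11) = 132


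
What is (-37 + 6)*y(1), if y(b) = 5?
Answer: -155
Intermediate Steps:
(-37 + 6)*y(1) = (-37 + 6)*5 = -31*5 = -155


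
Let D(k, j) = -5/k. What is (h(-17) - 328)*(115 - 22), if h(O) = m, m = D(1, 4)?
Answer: -30969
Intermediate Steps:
m = -5 (m = -5/1 = -5*1 = -5)
h(O) = -5
(h(-17) - 328)*(115 - 22) = (-5 - 328)*(115 - 22) = -333*93 = -30969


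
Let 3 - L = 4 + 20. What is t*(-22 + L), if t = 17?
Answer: -731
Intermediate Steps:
L = -21 (L = 3 - (4 + 20) = 3 - 1*24 = 3 - 24 = -21)
t*(-22 + L) = 17*(-22 - 21) = 17*(-43) = -731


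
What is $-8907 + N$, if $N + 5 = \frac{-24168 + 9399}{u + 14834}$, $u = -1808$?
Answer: $- \frac{38700827}{4342} \approx -8913.1$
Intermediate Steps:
$N = - \frac{26633}{4342}$ ($N = -5 + \frac{-24168 + 9399}{-1808 + 14834} = -5 - \frac{14769}{13026} = -5 - \frac{4923}{4342} = - \frac{26633}{4342} \approx -6.1338$)
$-8907 + N = -8907 - \frac{26633}{4342} = - \frac{38700827}{4342}$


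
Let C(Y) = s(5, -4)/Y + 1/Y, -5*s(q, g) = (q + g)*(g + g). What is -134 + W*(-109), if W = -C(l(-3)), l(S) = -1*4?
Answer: -4097/20 ≈ -204.85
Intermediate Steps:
l(S) = -4
s(q, g) = -2*g*(g + q)/5 (s(q, g) = -(q + g)*(g + g)/5 = -(g + q)*2*g/5 = -2*g*(g + q)/5)
C(Y) = 13/(5*Y) (C(Y) = (-⅖*(-4)*(-4 + 5))/Y + 1/Y = (-⅖*(-4)*1)/Y + 1/Y = 8/(5*Y) + 1/Y = 13/(5*Y))
W = 13/20 (W = -13/(5*(-4)) = -13*(-1)/(5*4) = -1*(-13/20) = 13/20 ≈ 0.65000)
-134 + W*(-109) = -134 + (13/20)*(-109) = -134 - 1417/20 = -4097/20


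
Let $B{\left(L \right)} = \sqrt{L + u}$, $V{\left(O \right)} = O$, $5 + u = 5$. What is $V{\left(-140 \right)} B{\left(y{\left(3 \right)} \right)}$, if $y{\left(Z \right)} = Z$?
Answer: $- 140 \sqrt{3} \approx -242.49$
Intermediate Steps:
$u = 0$ ($u = -5 + 5 = 0$)
$B{\left(L \right)} = \sqrt{L}$ ($B{\left(L \right)} = \sqrt{L + 0} = \sqrt{L}$)
$V{\left(-140 \right)} B{\left(y{\left(3 \right)} \right)} = - 140 \sqrt{3}$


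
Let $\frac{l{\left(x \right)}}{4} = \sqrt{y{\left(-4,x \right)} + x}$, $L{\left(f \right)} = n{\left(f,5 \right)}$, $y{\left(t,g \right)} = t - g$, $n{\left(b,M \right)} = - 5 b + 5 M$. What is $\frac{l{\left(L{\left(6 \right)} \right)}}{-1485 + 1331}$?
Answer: $- \frac{4 i}{77} \approx - 0.051948 i$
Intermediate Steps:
$L{\left(f \right)} = 25 - 5 f$ ($L{\left(f \right)} = - 5 f + 5 \cdot 5 = - 5 f + 25 = 25 - 5 f$)
$l{\left(x \right)} = 8 i$ ($l{\left(x \right)} = 4 \sqrt{\left(-4 - x\right) + x} = 4 \sqrt{-4} = 4 \cdot 2 i = 8 i$)
$\frac{l{\left(L{\left(6 \right)} \right)}}{-1485 + 1331} = \frac{8 i}{-1485 + 1331} = \frac{8 i}{-154} = - \frac{8 i}{154} = - \frac{4 i}{77}$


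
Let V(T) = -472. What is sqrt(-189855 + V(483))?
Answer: I*sqrt(190327) ≈ 436.26*I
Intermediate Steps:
sqrt(-189855 + V(483)) = sqrt(-189855 - 472) = sqrt(-190327) = I*sqrt(190327)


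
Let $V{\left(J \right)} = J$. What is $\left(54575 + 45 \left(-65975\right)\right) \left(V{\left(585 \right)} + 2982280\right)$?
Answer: $-8692963469500$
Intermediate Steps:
$\left(54575 + 45 \left(-65975\right)\right) \left(V{\left(585 \right)} + 2982280\right) = \left(54575 + 45 \left(-65975\right)\right) \left(585 + 2982280\right) = \left(54575 - 2968875\right) 2982865 = \left(-2914300\right) 2982865 = -8692963469500$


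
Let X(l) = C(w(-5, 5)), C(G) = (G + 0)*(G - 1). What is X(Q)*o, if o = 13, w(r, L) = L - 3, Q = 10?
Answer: 26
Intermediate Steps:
w(r, L) = -3 + L
C(G) = G*(-1 + G)
X(l) = 2 (X(l) = (-3 + 5)*(-1 + (-3 + 5)) = 2*(-1 + 2) = 2*1 = 2)
X(Q)*o = 2*13 = 26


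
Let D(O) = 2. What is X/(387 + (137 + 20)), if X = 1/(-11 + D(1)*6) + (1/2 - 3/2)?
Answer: 0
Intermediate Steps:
X = 0 (X = 1/(-11 + 2*6) + (1/2 - 3/2) = 1/(-11 + 12) + (1*(1/2) - 3*1/2) = 1/1 + (1/2 - 3/2) = 1 - 1 = 0)
X/(387 + (137 + 20)) = 0/(387 + (137 + 20)) = 0/(387 + 157) = 0/544 = 0*(1/544) = 0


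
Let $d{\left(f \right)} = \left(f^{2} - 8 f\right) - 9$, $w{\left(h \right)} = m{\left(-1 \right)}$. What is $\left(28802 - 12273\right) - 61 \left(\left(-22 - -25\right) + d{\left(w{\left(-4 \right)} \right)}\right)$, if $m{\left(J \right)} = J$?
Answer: $16346$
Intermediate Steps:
$w{\left(h \right)} = -1$
$d{\left(f \right)} = -9 + f^{2} - 8 f$
$\left(28802 - 12273\right) - 61 \left(\left(-22 - -25\right) + d{\left(w{\left(-4 \right)} \right)}\right) = \left(28802 - 12273\right) - 61 \left(\left(-22 - -25\right) - \left(1 - 1\right)\right) = 16529 - 61 \left(\left(-22 + 25\right) + \left(-9 + 1 + 8\right)\right) = 16529 - 61 \left(3 + 0\right) = 16529 - 183 = 16346$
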